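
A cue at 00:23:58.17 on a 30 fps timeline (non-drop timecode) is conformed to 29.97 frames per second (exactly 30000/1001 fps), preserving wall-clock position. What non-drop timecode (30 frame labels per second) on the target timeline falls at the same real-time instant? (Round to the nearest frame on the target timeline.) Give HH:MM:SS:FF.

00:23:57:04

Source frame index: (0×3600 + 23×60 + 58) × 30 + 17 = 43157.
Real time: 43157 / (30) = 43157/30 s.
Target frame: (43157/30) × (30000/1001) = 43157000/1001 ≈ 43113.886 → 43114.
At 30 labels/s: frame 43114 → 00:23:57:04.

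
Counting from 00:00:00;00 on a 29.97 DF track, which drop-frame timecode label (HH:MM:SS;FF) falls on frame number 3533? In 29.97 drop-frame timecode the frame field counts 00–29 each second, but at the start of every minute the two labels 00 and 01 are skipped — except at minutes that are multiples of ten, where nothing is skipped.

00:01:57;25

Each 10-minute DF block holds 10 × 60 × 30 − 9 × 2 = 17982 frames. 3533 ÷ 17982 → 0 full blocks, remainder 3533.
Within the partial block the first minute is 1800 frames and each further minute 1798, so 1 further minute boundary passed. Total skipped labels = 18 × 0 + 2 × 1 = 2.
Non-drop label index = 3533 + 2 = 3535; at 30 labels/s that is 00:01:57:25, i.e. DF 00:01:57;25.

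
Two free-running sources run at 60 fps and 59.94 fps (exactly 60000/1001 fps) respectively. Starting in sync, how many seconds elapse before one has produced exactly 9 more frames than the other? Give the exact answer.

150.15 seconds

The gap grows by |60000/1001 − 60| = 60/1001 frames per second.
Time for a 9-frame gap: 9 ÷ (60/1001) = 150.15 s.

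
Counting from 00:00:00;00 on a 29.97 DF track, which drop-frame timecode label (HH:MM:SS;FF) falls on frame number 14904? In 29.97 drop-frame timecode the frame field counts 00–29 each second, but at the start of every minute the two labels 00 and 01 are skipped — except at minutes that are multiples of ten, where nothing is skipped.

Each 10-minute DF block holds 10 × 60 × 30 − 9 × 2 = 17982 frames. 14904 ÷ 17982 → 0 full blocks, remainder 14904.
Within the partial block the first minute is 1800 frames and each further minute 1798, so 8 further minute boundaries passed. Total skipped labels = 18 × 0 + 2 × 8 = 16.
Non-drop label index = 14904 + 16 = 14920; at 30 labels/s that is 00:08:17:10, i.e. DF 00:08:17;10.

00:08:17;10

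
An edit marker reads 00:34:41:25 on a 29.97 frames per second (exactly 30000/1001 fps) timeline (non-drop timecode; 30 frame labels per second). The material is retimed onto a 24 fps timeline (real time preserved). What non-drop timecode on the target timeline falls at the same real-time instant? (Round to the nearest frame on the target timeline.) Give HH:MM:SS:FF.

00:34:43:22

Source frame index: (0×3600 + 34×60 + 41) × 30 + 25 = 62455.
Real time: 62455 / (30000/1001) = 12503491/6000 s.
Target frame: (12503491/6000) × (24) = 12503491/250 ≈ 50013.964 → 50014.
At 24 labels/s: frame 50014 → 00:34:43:22.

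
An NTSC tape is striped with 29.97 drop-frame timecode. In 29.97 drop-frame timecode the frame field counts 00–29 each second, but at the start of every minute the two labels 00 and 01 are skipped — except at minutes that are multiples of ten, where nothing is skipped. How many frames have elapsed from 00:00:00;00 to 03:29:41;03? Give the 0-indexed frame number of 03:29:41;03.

377055

Complete 10-minute blocks: 20, each 17982 frames → 359640.
Remaining 9 whole minutes in the current block: 1800 + 8 × 1798 = 16184 frames.
Within the current minute: 41 × 30 + 3 − 2 = 1231 (labels ;00/;01 skipped at this minute). Total = 359640 + 16184 + 1231 = 377055.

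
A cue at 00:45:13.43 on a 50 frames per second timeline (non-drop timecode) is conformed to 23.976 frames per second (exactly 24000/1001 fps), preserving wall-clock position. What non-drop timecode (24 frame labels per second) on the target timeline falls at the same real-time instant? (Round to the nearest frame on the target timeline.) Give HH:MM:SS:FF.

00:45:11:04

Source frame index: (0×3600 + 45×60 + 13) × 50 + 43 = 135693.
Real time: 135693 / (50) = 135693/50 s.
Target frame: (135693/50) × (24000/1001) = 65132640/1001 ≈ 65067.572 → 65068.
At 24 labels/s: frame 65068 → 00:45:11:04.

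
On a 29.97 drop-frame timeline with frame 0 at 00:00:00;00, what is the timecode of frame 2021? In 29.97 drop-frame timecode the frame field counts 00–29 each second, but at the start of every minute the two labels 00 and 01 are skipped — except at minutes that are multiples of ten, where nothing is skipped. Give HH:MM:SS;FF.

Ten DF minutes hold 17982 frames, so frame 2021 lies in block 0 (frames 0–17981) with 2021 frames into that block.
The block's first minute is 1800 frames and the rest 1798 each; 2021 frames reaches minute 1, so 0 × 18 + 1 × 2 = 2 labels have been skipped so far.
Adding those back, label number 2021 + 2 = 2023 at 30 labels/s is 67 s + 13 f = 0 h 1 min 7 s frame 13, i.e. 00:01:07;13.

00:01:07;13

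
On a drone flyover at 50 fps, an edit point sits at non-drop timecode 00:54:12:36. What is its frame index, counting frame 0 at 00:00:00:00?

Total seconds to the label: (0 × 3600 + 54 × 60 + 12) = 3252.
Frame index = 3252 × 50 + 36 = 162636.

frame 162636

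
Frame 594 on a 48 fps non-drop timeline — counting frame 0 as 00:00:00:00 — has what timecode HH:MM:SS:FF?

594 ÷ 48 = 12 full seconds, remainder 18 frames.
12 s = 0 h 0 min 12 s.
Timecode: 00:00:12:18.

00:00:12:18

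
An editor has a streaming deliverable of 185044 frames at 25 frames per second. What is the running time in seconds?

7401.76 seconds

Running time = 185044 / (25) = 7401.76 s.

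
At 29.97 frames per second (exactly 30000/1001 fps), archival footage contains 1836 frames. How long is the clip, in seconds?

61.2612 seconds

Running time = 1836 / (30000/1001) = 61.2612 s.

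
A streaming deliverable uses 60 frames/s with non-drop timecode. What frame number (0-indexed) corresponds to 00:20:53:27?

Total seconds to the label: (0 × 3600 + 20 × 60 + 53) = 1253.
Frame index = 1253 × 60 + 27 = 75207.

75207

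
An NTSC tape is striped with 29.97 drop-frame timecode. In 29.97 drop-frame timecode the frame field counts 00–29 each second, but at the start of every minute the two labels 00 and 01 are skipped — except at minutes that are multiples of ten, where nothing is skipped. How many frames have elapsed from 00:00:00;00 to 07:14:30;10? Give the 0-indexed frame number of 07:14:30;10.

Complete 10-minute blocks: 43, each 17982 frames → 773226.
Remaining 4 whole minutes in the current block: 1800 + 3 × 1798 = 7194 frames.
Within the current minute: 30 × 30 + 10 − 2 = 908 (labels ;00/;01 skipped at this minute). Total = 773226 + 7194 + 908 = 781328.

781328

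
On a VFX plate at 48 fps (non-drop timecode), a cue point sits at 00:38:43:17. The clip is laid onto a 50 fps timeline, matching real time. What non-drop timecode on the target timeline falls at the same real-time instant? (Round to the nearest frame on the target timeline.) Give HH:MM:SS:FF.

00:38:43:18

Source frame index: (0×3600 + 38×60 + 43) × 48 + 17 = 111521.
Real time: 111521 / (48) = 111521/48 s.
Target frame: (111521/48) × (50) = 2788025/24 ≈ 116167.708 → 116168.
At 50 labels/s: frame 116168 → 00:38:43:18.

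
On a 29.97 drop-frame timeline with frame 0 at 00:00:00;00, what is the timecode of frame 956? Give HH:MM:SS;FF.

Ten DF minutes hold 17982 frames, so frame 956 lies in block 0 (frames 0–17981) with 956 frames into that block.
The block's first minute is 1800 frames and the rest 1798 each; 956 frames reaches minute 0, so 0 × 18 + 0 × 2 = 0 labels have been skipped so far.
Adding those back, label number 956 + 0 = 956 at 30 labels/s is 31 s + 26 f = 0 h 0 min 31 s frame 26, i.e. 00:00:31;26.

00:00:31;26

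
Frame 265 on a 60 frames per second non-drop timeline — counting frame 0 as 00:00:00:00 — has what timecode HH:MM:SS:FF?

265 ÷ 60 = 4 full seconds, remainder 25 frames.
4 s = 0 h 0 min 4 s.
Timecode: 00:00:04:25.

00:00:04:25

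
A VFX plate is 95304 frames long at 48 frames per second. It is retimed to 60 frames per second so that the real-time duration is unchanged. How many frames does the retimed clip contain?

Target frames = source frames × (target rate / source rate) = 95304 × (60)/(48) = 95304 × 5/4 = 119130.

119130 frames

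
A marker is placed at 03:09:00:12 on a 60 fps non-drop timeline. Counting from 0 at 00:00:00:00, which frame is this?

frame 680412

Total seconds to the label: (3 × 3600 + 9 × 60 + 0) = 11340.
Frame index = 11340 × 60 + 12 = 680412.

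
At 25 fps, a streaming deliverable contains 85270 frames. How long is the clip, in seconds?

3410.8 seconds

Running time = 85270 / (25) = 3410.8 s.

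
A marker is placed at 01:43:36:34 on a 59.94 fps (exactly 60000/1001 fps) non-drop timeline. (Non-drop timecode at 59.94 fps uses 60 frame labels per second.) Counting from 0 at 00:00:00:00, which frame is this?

frame 372994

Total seconds to the label: (1 × 3600 + 43 × 60 + 36) = 6216.
Frame index = 6216 × 60 + 34 = 372994.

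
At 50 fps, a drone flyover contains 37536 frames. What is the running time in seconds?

750.72 seconds

Running time = 37536 / (50) = 750.72 s.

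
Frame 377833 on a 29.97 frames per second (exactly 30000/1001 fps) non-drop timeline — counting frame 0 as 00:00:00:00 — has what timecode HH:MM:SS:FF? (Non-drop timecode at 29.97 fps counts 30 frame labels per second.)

03:29:54:13

377833 ÷ 30 = 12594 full seconds, remainder 13 frames.
12594 s = 3 h 29 min 54 s.
Timecode: 03:29:54:13.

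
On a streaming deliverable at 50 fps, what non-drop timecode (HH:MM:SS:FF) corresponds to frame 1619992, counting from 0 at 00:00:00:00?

1619992 ÷ 50 = 32399 full seconds, remainder 42 frames.
32399 s = 8 h 59 min 59 s.
Timecode: 08:59:59:42.

08:59:59:42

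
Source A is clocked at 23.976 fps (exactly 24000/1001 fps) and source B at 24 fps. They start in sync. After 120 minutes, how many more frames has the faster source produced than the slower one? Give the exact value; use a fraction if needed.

172800/1001 frames

120 min = 7200 s.
A emits 24000/1001 × 7200 = 172800000/1001 frames; B emits 24 × 7200 = 172800.
Difference = 172800/1001 frames (≈ 172.6274); B is ahead of A.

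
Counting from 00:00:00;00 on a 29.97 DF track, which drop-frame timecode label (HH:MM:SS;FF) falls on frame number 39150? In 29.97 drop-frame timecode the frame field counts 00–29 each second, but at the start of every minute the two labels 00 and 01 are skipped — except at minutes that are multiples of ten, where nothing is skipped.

Ten DF minutes hold 17982 frames, so frame 39150 lies in block 2 (frames 35964–53945) with 3186 frames into that block.
The block's first minute is 1800 frames and the rest 1798 each; 3186 frames reaches minute 1, so 2 × 18 + 1 × 2 = 38 labels have been skipped so far.
Adding those back, label number 39150 + 38 = 39188 at 30 labels/s is 1306 s + 8 f = 0 h 21 min 46 s frame 8, i.e. 00:21:46;08.

00:21:46;08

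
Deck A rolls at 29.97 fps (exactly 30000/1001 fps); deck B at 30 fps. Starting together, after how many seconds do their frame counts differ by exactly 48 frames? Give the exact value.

The gap grows by |30 − 30000/1001| = 30/1001 frames per second.
Time for a 48-frame gap: 48 ÷ (30/1001) = 1601.6 s.

1601.6 seconds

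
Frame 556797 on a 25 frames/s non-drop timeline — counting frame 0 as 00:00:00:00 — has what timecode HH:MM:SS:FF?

556797 ÷ 25 = 22271 full seconds, remainder 22 frames.
22271 s = 6 h 11 min 11 s.
Timecode: 06:11:11:22.

06:11:11:22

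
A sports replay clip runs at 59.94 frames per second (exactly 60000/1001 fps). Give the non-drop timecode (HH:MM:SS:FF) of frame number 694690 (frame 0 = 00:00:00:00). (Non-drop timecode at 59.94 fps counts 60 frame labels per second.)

03:12:58:10

694690 ÷ 60 = 11578 full seconds, remainder 10 frames.
11578 s = 3 h 12 min 58 s.
Timecode: 03:12:58:10.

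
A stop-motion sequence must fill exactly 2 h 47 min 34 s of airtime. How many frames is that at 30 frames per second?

2 h 47 min 34 s = 10054 s.
Frames = 10054 × 30 = 301620.

301620 frames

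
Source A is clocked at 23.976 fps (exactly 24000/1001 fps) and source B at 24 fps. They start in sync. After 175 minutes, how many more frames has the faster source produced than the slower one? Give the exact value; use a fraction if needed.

36000/143 frames

175 min = 10500 s.
A emits 24000/1001 × 10500 = 36000000/143 frames; B emits 24 × 10500 = 252000.
Difference = 36000/143 frames (≈ 251.7483); B is ahead of A.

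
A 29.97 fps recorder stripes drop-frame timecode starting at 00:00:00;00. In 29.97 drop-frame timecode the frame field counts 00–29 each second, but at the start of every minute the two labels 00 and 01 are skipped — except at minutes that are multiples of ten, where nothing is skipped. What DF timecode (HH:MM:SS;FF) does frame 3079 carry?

00:01:42;21

Ten DF minutes hold 17982 frames, so frame 3079 lies in block 0 (frames 0–17981) with 3079 frames into that block.
The block's first minute is 1800 frames and the rest 1798 each; 3079 frames reaches minute 1, so 0 × 18 + 1 × 2 = 2 labels have been skipped so far.
Adding those back, label number 3079 + 2 = 3081 at 30 labels/s is 102 s + 21 f = 0 h 1 min 42 s frame 21, i.e. 00:01:42;21.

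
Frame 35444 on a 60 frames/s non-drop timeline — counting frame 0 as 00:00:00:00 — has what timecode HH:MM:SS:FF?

35444 ÷ 60 = 590 full seconds, remainder 44 frames.
590 s = 0 h 9 min 50 s.
Timecode: 00:09:50:44.

00:09:50:44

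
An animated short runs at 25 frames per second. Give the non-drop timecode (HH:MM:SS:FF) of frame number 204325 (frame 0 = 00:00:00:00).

204325 ÷ 25 = 8173 full seconds, remainder 0 frames.
8173 s = 2 h 16 min 13 s.
Timecode: 02:16:13:00.

02:16:13:00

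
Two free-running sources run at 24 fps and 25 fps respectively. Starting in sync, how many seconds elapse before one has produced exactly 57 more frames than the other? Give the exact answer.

The gap grows by |25 − 24| = 1 frame per second.
Time for a 57-frame gap: 57 ÷ (1) = 57 s.

57 seconds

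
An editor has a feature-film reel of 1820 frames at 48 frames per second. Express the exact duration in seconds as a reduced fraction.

455/12 seconds

Running time = 1820 ÷ (48) = 1820 × 1/48 = 455/12 s.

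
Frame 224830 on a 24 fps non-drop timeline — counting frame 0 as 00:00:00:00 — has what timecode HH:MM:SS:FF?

224830 ÷ 24 = 9367 full seconds, remainder 22 frames.
9367 s = 2 h 36 min 7 s.
Timecode: 02:36:07:22.

02:36:07:22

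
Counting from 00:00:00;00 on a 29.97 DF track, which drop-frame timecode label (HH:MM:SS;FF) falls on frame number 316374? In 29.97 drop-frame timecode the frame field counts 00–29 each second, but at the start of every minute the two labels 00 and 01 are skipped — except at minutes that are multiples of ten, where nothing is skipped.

Ten DF minutes hold 17982 frames, so frame 316374 lies in block 17 (frames 305694–323675) with 10680 frames into that block.
The block's first minute is 1800 frames and the rest 1798 each; 10680 frames reaches minute 5, so 17 × 18 + 5 × 2 = 316 labels have been skipped so far.
Adding those back, label number 316374 + 316 = 316690 at 30 labels/s is 10556 s + 10 f = 2 h 55 min 56 s frame 10, i.e. 02:55:56;10.

02:55:56;10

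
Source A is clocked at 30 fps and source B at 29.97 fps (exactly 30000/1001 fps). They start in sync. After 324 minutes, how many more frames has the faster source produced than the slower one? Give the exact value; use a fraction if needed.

583200/1001 frames

324 min = 19440 s.
A emits 30 × 19440 = 583200 frames; B emits 30000/1001 × 19440 = 583200000/1001.
Difference = 583200/1001 frames (≈ 582.6174); B is behind A.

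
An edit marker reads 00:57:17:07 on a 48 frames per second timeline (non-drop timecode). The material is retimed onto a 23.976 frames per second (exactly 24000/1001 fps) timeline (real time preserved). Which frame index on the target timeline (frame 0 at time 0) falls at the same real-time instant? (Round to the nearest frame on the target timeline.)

Source frame index: (0×3600 + 57×60 + 17) × 48 + 7 = 164983.
Real time: 164983 / (48) = 164983/48 s.
Target frame: (164983/48) × (24000/1001) = 906500/11 ≈ 82409.091 → 82409.

frame 82409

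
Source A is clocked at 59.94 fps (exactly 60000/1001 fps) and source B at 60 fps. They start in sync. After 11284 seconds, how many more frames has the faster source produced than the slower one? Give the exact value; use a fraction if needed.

7440/11 frames

A emits 60000/1001 × 11284 = 7440000/11 frames; B emits 60 × 11284 = 677040.
Difference = 7440/11 frames (≈ 676.3636); B is ahead of A.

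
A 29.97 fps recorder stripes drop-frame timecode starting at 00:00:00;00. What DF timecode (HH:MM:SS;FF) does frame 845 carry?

Ten DF minutes hold 17982 frames, so frame 845 lies in block 0 (frames 0–17981) with 845 frames into that block.
The block's first minute is 1800 frames and the rest 1798 each; 845 frames reaches minute 0, so 0 × 18 + 0 × 2 = 0 labels have been skipped so far.
Adding those back, label number 845 + 0 = 845 at 30 labels/s is 28 s + 5 f = 0 h 0 min 28 s frame 5, i.e. 00:00:28;05.

00:00:28;05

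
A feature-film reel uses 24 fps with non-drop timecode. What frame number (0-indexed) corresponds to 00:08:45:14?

Total seconds to the label: (0 × 3600 + 8 × 60 + 45) = 525.
Frame index = 525 × 24 + 14 = 12614.

frame 12614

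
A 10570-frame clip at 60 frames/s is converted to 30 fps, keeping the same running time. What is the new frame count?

5285 frames

Target frames = source frames × (target rate / source rate) = 10570 × (30)/(60) = 10570 × 1/2 = 5285.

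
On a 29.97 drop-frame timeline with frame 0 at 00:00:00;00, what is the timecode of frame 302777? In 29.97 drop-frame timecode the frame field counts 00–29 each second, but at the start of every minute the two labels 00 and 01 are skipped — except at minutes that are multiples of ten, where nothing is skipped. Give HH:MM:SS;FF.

Each 10-minute DF block holds 10 × 60 × 30 − 9 × 2 = 17982 frames. 302777 ÷ 17982 → 16 full blocks, remainder 15065.
Within the partial block the first minute is 1800 frames and each further minute 1798, so 8 further minute boundaries passed. Total skipped labels = 18 × 16 + 2 × 8 = 304.
Non-drop label index = 302777 + 304 = 303081; at 30 labels/s that is 02:48:22:21, i.e. DF 02:48:22;21.

02:48:22;21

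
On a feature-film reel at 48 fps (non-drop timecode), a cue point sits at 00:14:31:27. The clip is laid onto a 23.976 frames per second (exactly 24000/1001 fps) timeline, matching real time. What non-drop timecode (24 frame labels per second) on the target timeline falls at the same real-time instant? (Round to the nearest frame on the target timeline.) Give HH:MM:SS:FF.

00:14:30:17

Source frame index: (0×3600 + 14×60 + 31) × 48 + 27 = 41835.
Real time: 41835 / (48) = 13945/16 s.
Target frame: (13945/16) × (24000/1001) = 20917500/1001 ≈ 20896.603 → 20897.
At 24 labels/s: frame 20897 → 00:14:30:17.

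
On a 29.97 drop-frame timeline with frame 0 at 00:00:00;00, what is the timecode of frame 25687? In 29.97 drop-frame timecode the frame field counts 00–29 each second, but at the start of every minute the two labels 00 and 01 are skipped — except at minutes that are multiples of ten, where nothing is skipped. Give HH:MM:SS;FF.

00:14:17;03

Ten DF minutes hold 17982 frames, so frame 25687 lies in block 1 (frames 17982–35963) with 7705 frames into that block.
The block's first minute is 1800 frames and the rest 1798 each; 7705 frames reaches minute 4, so 1 × 18 + 4 × 2 = 26 labels have been skipped so far.
Adding those back, label number 25687 + 26 = 25713 at 30 labels/s is 857 s + 3 f = 0 h 14 min 17 s frame 3, i.e. 00:14:17;03.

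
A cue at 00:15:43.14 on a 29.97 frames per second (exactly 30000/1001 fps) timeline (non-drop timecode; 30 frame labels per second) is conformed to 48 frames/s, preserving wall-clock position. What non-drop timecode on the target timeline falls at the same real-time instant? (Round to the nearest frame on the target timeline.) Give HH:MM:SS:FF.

Source frame index: (0×3600 + 15×60 + 43) × 30 + 14 = 28304.
Real time: 28304 / (30000/1001) = 1770769/1875 s.
Target frame: (1770769/1875) × (48) = 28332304/625 ≈ 45331.686 → 45332.
At 48 labels/s: frame 45332 → 00:15:44:20.

00:15:44:20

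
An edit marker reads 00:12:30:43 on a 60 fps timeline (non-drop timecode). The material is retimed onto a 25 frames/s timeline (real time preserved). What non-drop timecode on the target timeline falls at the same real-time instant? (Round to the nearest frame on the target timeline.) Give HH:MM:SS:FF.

Source frame index: (0×3600 + 12×60 + 30) × 60 + 43 = 45043.
Real time: 45043 / (60) = 45043/60 s.
Target frame: (45043/60) × (25) = 225215/12 ≈ 18767.917 → 18768.
At 25 labels/s: frame 18768 → 00:12:30:18.

00:12:30:18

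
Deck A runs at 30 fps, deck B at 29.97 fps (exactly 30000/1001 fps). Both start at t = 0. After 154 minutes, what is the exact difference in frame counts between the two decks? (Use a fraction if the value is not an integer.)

3600/13 frames

154 min = 9240 s.
A emits 30 × 9240 = 277200 frames; B emits 30000/1001 × 9240 = 3600000/13.
Difference = 3600/13 frames (≈ 276.9231); B is behind A.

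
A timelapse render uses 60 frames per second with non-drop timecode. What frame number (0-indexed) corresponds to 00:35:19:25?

127165

Total seconds to the label: (0 × 3600 + 35 × 60 + 19) = 2119.
Frame index = 2119 × 60 + 25 = 127165.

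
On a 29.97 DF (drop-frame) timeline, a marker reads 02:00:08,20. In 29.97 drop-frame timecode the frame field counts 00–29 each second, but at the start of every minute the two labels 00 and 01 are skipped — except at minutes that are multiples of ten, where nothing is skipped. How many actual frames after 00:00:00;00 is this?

Complete 10-minute blocks: 12, each 17982 frames → 215784.
Remaining 0 whole minutes in the current block: 0 frames.
Within the current minute: 8 × 30 + 20 = 260. Total = 215784 + 0 + 260 = 216044.

216044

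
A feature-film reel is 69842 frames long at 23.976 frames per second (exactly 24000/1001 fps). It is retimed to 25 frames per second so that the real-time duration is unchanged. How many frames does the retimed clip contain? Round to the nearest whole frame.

Frames at target rate = 69842 × (25) / (24000/1001) = 34955921/480 ≈ 72824.835.
Nearest whole frame: 72825.

72825 frames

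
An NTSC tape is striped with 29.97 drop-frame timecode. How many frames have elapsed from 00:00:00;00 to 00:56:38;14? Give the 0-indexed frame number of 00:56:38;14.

As if non-drop at 30 labels/s: (0 × 3600 + 56 × 60 + 38) × 30 + 14 = 101954.
Minute boundaries passed: 56; those not divisible by 10: 56 − 5 = 51; dropped labels = 2 × 51 = 102.
Actual frame index = 101954 − 102 = 101852.

101852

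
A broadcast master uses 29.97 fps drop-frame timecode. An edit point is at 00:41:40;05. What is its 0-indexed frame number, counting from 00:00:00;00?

74931

Complete 10-minute blocks: 4, each 17982 frames → 71928.
Remaining 1 whole minute in the current block: 1800 + 0 × 1798 = 1800 frames.
Within the current minute: 40 × 30 + 5 − 2 = 1203 (labels ;00/;01 skipped at this minute). Total = 71928 + 1800 + 1203 = 74931.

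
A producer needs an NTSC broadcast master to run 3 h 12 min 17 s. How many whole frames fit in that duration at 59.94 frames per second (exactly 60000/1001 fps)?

691528 frames

3 h 12 min 17 s = 11537 s.
Frames = 11537 × 60000/1001 = 692220000/1001 ≈ 691528.4715.
Complete frames: 691528.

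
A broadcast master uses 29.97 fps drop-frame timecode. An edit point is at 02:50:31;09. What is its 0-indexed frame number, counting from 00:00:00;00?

306633

As if non-drop at 30 labels/s: (2 × 3600 + 50 × 60 + 31) × 30 + 9 = 306939.
Minute boundaries passed: 170; those not divisible by 10: 170 − 17 = 153; dropped labels = 2 × 153 = 306.
Actual frame index = 306939 − 306 = 306633.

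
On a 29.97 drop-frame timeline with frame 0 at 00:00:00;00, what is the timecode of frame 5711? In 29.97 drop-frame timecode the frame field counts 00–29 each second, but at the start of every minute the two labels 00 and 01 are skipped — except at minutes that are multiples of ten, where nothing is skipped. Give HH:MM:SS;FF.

00:03:10;17

Ten DF minutes hold 17982 frames, so frame 5711 lies in block 0 (frames 0–17981) with 5711 frames into that block.
The block's first minute is 1800 frames and the rest 1798 each; 5711 frames reaches minute 3, so 0 × 18 + 3 × 2 = 6 labels have been skipped so far.
Adding those back, label number 5711 + 6 = 5717 at 30 labels/s is 190 s + 17 f = 0 h 3 min 10 s frame 17, i.e. 00:03:10;17.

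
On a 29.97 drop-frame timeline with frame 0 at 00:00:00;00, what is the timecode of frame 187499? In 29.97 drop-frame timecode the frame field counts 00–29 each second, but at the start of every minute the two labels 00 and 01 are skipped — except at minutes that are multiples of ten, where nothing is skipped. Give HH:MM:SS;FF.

Ten DF minutes hold 17982 frames, so frame 187499 lies in block 10 (frames 179820–197801) with 7679 frames into that block.
The block's first minute is 1800 frames and the rest 1798 each; 7679 frames reaches minute 4, so 10 × 18 + 4 × 2 = 188 labels have been skipped so far.
Adding those back, label number 187499 + 188 = 187687 at 30 labels/s is 6256 s + 7 f = 1 h 44 min 16 s frame 7, i.e. 01:44:16;07.

01:44:16;07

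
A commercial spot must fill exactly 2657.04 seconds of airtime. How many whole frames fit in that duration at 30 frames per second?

Frames = 2657.04 × 30 = 398556/5 ≈ 79711.2000.
Complete frames: 79711.

79711 frames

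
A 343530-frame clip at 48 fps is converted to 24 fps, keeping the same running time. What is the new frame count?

171765 frames

Target frames = source frames × (target rate / source rate) = 343530 × (24)/(48) = 343530 × 1/2 = 171765.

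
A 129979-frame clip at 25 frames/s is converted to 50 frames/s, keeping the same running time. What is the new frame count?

Target frames = source frames × (target rate / source rate) = 129979 × (50)/(25) = 129979 × 2 = 259958.

259958 frames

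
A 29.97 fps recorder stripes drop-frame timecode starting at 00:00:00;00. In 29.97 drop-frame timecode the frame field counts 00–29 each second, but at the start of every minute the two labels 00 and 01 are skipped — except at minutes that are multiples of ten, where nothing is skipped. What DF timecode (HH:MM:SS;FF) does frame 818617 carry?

Ten DF minutes hold 17982 frames, so frame 818617 lies in block 45 (frames 809190–827171) with 9427 frames into that block.
The block's first minute is 1800 frames and the rest 1798 each; 9427 frames reaches minute 5, so 45 × 18 + 5 × 2 = 820 labels have been skipped so far.
Adding those back, label number 818617 + 820 = 819437 at 30 labels/s is 27314 s + 17 f = 7 h 35 min 14 s frame 17, i.e. 07:35:14;17.

07:35:14;17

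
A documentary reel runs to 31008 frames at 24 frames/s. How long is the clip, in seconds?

Running time = 31008 / (24) = 1292 s.

1292 seconds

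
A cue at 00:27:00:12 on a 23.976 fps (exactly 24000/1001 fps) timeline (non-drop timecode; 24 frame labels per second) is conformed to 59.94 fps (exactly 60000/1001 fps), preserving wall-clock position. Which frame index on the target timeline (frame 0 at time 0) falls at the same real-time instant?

frame 97230

Source frame index: (0×3600 + 27×60 + 0) × 24 + 12 = 38892.
Real time: 38892 / (24000/1001) = 3244241/2000 s.
Target frame: (3244241/2000) × (60000/1001) = 97230.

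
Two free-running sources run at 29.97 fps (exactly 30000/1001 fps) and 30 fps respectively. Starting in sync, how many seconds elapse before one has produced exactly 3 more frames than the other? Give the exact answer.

100.1 seconds

The gap grows by |30 − 30000/1001| = 30/1001 frames per second.
Time for a 3-frame gap: 3 ÷ (30/1001) = 100.1 s.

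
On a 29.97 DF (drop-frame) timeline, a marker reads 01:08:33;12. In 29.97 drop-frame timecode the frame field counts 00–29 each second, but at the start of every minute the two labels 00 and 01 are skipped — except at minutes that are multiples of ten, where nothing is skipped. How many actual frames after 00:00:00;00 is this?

Complete 10-minute blocks: 6, each 17982 frames → 107892.
Remaining 8 whole minutes in the current block: 1800 + 7 × 1798 = 14386 frames.
Within the current minute: 33 × 30 + 12 − 2 = 1000 (labels ;00/;01 skipped at this minute). Total = 107892 + 14386 + 1000 = 123278.

123278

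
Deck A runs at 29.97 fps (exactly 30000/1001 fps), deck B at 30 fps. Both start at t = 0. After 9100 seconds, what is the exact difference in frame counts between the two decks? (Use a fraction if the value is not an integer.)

A emits 30000/1001 × 9100 = 3000000/11 frames; B emits 30 × 9100 = 273000.
Difference = 3000/11 frames (≈ 272.7273); B is ahead of A.

3000/11 frames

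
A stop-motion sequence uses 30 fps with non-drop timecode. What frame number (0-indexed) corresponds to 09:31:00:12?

frame 1027812

Total seconds to the label: (9 × 3600 + 31 × 60 + 0) = 34260.
Frame index = 34260 × 30 + 12 = 1027812.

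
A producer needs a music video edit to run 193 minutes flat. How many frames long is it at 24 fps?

277920 frames

193 min = 11580 s.
Frames = 11580 × 24 = 277920.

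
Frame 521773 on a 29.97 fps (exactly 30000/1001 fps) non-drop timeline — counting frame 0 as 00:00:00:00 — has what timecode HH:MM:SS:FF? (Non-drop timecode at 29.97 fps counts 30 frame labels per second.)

04:49:52:13

521773 ÷ 30 = 17392 full seconds, remainder 13 frames.
17392 s = 4 h 49 min 52 s.
Timecode: 04:49:52:13.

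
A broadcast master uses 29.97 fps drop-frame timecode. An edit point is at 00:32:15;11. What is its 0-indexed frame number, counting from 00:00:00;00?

As if non-drop at 30 labels/s: (0 × 3600 + 32 × 60 + 15) × 30 + 11 = 58061.
Minute boundaries passed: 32; those not divisible by 10: 32 − 3 = 29; dropped labels = 2 × 29 = 58.
Actual frame index = 58061 − 58 = 58003.

58003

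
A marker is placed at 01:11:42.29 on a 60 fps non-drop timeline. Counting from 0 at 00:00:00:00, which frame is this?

Total seconds to the label: (1 × 3600 + 11 × 60 + 42) = 4302.
Frame index = 4302 × 60 + 29 = 258149.

258149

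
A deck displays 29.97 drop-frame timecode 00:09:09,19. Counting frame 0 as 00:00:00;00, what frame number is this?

16471

As if non-drop at 30 labels/s: (0 × 3600 + 9 × 60 + 9) × 30 + 19 = 16489.
Minute boundaries passed: 9; those not divisible by 10: 9 − 0 = 9; dropped labels = 2 × 9 = 18.
Actual frame index = 16489 − 18 = 16471.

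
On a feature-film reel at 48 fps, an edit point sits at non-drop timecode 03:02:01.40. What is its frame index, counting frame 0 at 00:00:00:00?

524248

Total seconds to the label: (3 × 3600 + 2 × 60 + 1) = 10921.
Frame index = 10921 × 48 + 40 = 524248.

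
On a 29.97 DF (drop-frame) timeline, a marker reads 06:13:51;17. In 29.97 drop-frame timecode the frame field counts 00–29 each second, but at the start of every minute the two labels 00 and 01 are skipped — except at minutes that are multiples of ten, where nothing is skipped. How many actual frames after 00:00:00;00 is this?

Complete 10-minute blocks: 37, each 17982 frames → 665334.
Remaining 3 whole minutes in the current block: 1800 + 2 × 1798 = 5396 frames.
Within the current minute: 51 × 30 + 17 − 2 = 1545 (labels ;00/;01 skipped at this minute). Total = 665334 + 5396 + 1545 = 672275.

672275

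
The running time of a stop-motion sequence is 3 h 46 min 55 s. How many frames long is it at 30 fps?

3 h 46 min 55 s = 13615 s.
Frames = 13615 × 30 = 408450.

408450 frames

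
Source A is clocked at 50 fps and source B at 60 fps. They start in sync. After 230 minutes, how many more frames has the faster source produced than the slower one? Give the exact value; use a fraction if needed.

230 min = 13800 s.
A emits 50 × 13800 = 690000 frames; B emits 60 × 13800 = 828000.
Difference = 138000 frames; B is ahead of A.

138000 frames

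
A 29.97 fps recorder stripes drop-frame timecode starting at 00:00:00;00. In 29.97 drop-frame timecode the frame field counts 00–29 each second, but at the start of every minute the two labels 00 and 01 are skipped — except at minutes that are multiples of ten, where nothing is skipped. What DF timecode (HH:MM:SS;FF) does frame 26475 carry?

Ten DF minutes hold 17982 frames, so frame 26475 lies in block 1 (frames 17982–35963) with 8493 frames into that block.
The block's first minute is 1800 frames and the rest 1798 each; 8493 frames reaches minute 4, so 1 × 18 + 4 × 2 = 26 labels have been skipped so far.
Adding those back, label number 26475 + 26 = 26501 at 30 labels/s is 883 s + 11 f = 0 h 14 min 43 s frame 11, i.e. 00:14:43;11.

00:14:43;11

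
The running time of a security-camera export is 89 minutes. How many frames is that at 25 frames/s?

89 min = 5340 s.
Frames = 5340 × 25 = 133500.

133500 frames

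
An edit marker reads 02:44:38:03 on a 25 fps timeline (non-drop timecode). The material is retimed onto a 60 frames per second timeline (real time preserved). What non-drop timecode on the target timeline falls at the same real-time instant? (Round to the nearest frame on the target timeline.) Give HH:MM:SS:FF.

Source frame index: (2×3600 + 44×60 + 38) × 25 + 3 = 246953.
Real time: 246953 / (25) = 246953/25 s.
Target frame: (246953/25) × (60) = 2963436/5 ≈ 592687.200 → 592687.
At 60 labels/s: frame 592687 → 02:44:38:07.

02:44:38:07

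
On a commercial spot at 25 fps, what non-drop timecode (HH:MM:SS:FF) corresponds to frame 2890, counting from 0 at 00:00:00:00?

00:01:55:15

2890 ÷ 25 = 115 full seconds, remainder 15 frames.
115 s = 0 h 1 min 55 s.
Timecode: 00:01:55:15.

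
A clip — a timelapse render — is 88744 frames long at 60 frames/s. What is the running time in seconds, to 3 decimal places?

Running time = 88744 × 1/60 = 22186/15 s ≈ 1479.067 s.

1479.067 seconds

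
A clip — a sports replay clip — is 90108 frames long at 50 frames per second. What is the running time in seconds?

1802.16 seconds

Running time = 90108 / (50) = 1802.16 s.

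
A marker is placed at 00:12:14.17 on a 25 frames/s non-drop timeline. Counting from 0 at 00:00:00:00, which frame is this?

frame 18367

Total seconds to the label: (0 × 3600 + 12 × 60 + 14) = 734.
Frame index = 734 × 25 + 17 = 18367.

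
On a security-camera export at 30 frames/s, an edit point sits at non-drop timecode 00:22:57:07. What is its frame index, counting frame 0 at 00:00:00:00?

frame 41317

Total seconds to the label: (0 × 3600 + 22 × 60 + 57) = 1377.
Frame index = 1377 × 30 + 7 = 41317.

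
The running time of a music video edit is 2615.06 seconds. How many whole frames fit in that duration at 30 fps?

78451 frames

Frames = 2615.06 × 30 = 392259/5 ≈ 78451.8000.
Complete frames: 78451.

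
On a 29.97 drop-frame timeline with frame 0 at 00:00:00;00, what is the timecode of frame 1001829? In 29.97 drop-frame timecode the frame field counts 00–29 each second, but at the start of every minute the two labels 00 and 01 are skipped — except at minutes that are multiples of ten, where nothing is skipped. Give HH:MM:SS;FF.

09:17:07;23

Each 10-minute DF block holds 10 × 60 × 30 − 9 × 2 = 17982 frames. 1001829 ÷ 17982 → 55 full blocks, remainder 12819.
Within the partial block the first minute is 1800 frames and each further minute 1798, so 7 further minute boundaries passed. Total skipped labels = 18 × 55 + 2 × 7 = 1004.
Non-drop label index = 1001829 + 1004 = 1002833; at 30 labels/s that is 09:17:07:23, i.e. DF 09:17:07;23.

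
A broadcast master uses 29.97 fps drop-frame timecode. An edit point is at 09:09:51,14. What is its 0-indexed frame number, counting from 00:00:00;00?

988754

As if non-drop at 30 labels/s: (9 × 3600 + 9 × 60 + 51) × 30 + 14 = 989744.
Minute boundaries passed: 549; those not divisible by 10: 549 − 54 = 495; dropped labels = 2 × 495 = 990.
Actual frame index = 989744 − 990 = 988754.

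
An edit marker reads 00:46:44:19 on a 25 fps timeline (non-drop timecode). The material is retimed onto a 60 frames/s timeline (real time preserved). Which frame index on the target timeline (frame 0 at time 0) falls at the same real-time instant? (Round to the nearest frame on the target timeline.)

Source frame index: (0×3600 + 46×60 + 44) × 25 + 19 = 70119.
Real time: 70119 / (25) = 70119/25 s.
Target frame: (70119/25) × (60) = 841428/5 ≈ 168285.600 → 168286.

frame 168286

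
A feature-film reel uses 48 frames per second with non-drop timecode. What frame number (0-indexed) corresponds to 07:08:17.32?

1233488

Total seconds to the label: (7 × 3600 + 8 × 60 + 17) = 25697.
Frame index = 25697 × 48 + 32 = 1233488.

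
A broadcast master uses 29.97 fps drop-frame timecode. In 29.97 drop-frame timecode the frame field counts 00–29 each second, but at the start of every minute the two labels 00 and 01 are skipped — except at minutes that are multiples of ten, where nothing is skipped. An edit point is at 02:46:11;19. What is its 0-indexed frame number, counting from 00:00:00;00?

298849

As if non-drop at 30 labels/s: (2 × 3600 + 46 × 60 + 11) × 30 + 19 = 299149.
Minute boundaries passed: 166; those not divisible by 10: 166 − 16 = 150; dropped labels = 2 × 150 = 300.
Actual frame index = 299149 − 300 = 298849.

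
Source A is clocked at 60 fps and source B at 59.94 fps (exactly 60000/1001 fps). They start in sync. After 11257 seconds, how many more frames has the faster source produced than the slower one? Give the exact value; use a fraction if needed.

675420/1001 frames

A emits 60 × 11257 = 675420 frames; B emits 60000/1001 × 11257 = 675420000/1001.
Difference = 675420/1001 frames (≈ 674.7453); B is behind A.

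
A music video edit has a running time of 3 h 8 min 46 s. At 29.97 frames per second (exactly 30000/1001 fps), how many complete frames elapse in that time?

3 h 8 min 46 s = 11326 s.
Frames = 11326 × 30000/1001 = 48540000/143 ≈ 339440.5594.
Complete frames: 339440.

339440 frames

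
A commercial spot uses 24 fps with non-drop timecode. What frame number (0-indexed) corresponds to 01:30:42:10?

Total seconds to the label: (1 × 3600 + 30 × 60 + 42) = 5442.
Frame index = 5442 × 24 + 10 = 130618.

frame 130618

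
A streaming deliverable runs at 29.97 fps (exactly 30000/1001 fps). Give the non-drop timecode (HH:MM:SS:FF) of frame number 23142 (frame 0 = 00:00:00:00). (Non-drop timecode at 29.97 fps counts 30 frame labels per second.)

00:12:51:12

23142 ÷ 30 = 771 full seconds, remainder 12 frames.
771 s = 0 h 12 min 51 s.
Timecode: 00:12:51:12.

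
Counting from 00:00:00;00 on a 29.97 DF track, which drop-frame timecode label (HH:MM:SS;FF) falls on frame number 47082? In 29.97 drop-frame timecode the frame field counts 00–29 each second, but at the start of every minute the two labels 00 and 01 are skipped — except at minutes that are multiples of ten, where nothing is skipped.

Each 10-minute DF block holds 10 × 60 × 30 − 9 × 2 = 17982 frames. 47082 ÷ 17982 → 2 full blocks, remainder 11118.
Within the partial block the first minute is 1800 frames and each further minute 1798, so 6 further minute boundaries passed. Total skipped labels = 18 × 2 + 2 × 6 = 48.
Non-drop label index = 47082 + 48 = 47130; at 30 labels/s that is 00:26:11:00, i.e. DF 00:26:11;00.

00:26:11;00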